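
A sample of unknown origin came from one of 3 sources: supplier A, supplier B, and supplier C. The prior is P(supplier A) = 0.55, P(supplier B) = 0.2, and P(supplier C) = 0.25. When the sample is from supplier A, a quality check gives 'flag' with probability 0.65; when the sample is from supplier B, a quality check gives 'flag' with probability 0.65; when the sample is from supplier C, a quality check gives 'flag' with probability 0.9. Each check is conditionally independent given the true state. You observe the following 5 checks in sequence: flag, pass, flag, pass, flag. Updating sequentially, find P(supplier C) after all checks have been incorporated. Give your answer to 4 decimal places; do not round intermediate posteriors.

0.0674

After 'flag': normaliser = 0.65·0.5500 + 0.65·0.2000 + 0.9·0.2500; P(supplier A) ≈ 0.5018, P(supplier B) ≈ 0.1825, P(supplier C) ≈ 0.3158
After 'pass': normaliser = 0.35·0.5018 + 0.35·0.1825 + 0.1·0.3158; P(supplier A) ≈ 0.6479, P(supplier B) ≈ 0.2356, P(supplier C) ≈ 0.1165
After 'flag': normaliser = 0.65·0.6479 + 0.65·0.2356 + 0.9·0.1165; P(supplier A) ≈ 0.6201, P(supplier B) ≈ 0.2255, P(supplier C) ≈ 0.1544
After 'pass': normaliser = 0.35·0.6201 + 0.35·0.2255 + 0.1·0.1544; P(supplier A) ≈ 0.6970, P(supplier B) ≈ 0.2534, P(supplier C) ≈ 0.0496
After 'flag': normaliser = 0.65·0.6970 + 0.65·0.2534 + 0.9·0.0496; P(supplier A) ≈ 0.6839, P(supplier B) ≈ 0.2487, P(supplier C) ≈ 0.0674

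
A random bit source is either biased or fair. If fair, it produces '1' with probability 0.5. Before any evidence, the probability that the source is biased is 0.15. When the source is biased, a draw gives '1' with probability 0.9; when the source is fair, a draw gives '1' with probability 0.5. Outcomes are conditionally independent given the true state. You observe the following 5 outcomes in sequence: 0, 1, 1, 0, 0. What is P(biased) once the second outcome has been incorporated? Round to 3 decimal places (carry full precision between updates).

0.060

Each posterior becomes the prior for the next update.
After '0': P(biased) = 0.1·0.1500 / (0.1·0.1500 + 0.5·0.8500) ≈ 0.0341
After '1': P(biased) = 0.9·0.0341 / (0.9·0.0341 + 0.5·0.9659) ≈ 0.0597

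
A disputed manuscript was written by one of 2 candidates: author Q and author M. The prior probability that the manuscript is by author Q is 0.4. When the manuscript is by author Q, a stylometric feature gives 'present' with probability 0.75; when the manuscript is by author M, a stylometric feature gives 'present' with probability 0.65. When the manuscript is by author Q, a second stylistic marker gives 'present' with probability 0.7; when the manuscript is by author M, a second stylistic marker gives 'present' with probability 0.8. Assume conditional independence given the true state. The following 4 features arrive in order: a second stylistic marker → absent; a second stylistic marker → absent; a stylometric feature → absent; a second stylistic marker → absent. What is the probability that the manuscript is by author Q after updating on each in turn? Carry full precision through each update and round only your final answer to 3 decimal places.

0.616

After a second stylistic marker='absent': P(author Q) = 0.3·0.4000 / (0.3·0.4000 + 0.2·0.6000) ≈ 0.5000
After a second stylistic marker='absent': P(author Q) = 0.3·0.5000 / (0.3·0.5000 + 0.2·0.5000) ≈ 0.6000
After a stylometric feature='absent': P(author Q) = 0.25·0.6000 / (0.25·0.6000 + 0.35·0.4000) ≈ 0.5172
After a second stylistic marker='absent': P(author Q) = 0.3·0.5172 / (0.3·0.5172 + 0.2·0.4828) ≈ 0.6164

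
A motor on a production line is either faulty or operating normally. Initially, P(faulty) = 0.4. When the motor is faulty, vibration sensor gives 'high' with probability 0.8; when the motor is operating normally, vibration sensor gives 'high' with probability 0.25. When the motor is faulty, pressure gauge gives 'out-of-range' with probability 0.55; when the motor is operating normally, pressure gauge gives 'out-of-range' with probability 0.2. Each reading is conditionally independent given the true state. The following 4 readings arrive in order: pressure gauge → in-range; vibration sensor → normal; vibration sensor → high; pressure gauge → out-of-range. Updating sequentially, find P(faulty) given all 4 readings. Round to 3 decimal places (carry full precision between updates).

Apply Bayes' rule sequentially, carrying P(faulty) forward.
After pressure gauge='in-range': P(faulty) = 0.45·0.4000 / (0.45·0.4000 + 0.8·0.6000) ≈ 0.2727
After vibration sensor='normal': P(faulty) = 0.2·0.2727 / (0.2·0.2727 + 0.75·0.7273) ≈ 0.0909
After vibration sensor='high': P(faulty) = 0.8·0.0909 / (0.8·0.0909 + 0.25·0.9091) ≈ 0.2424
After pressure gauge='out-of-range': P(faulty) = 0.55·0.2424 / (0.55·0.2424 + 0.2·0.7576) ≈ 0.4681

0.468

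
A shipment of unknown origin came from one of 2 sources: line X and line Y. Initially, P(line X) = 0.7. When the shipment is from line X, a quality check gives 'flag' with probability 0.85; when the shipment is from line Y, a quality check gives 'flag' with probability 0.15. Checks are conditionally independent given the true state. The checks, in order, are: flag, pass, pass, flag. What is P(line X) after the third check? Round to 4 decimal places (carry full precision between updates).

After 'flag': P(line X) = 0.85·0.7000 / (0.85·0.7000 + 0.15·0.3000) ≈ 0.9297
After 'pass': P(line X) = 0.15·0.9297 / (0.15·0.9297 + 0.85·0.0703) ≈ 0.7000
After 'pass': P(line X) = 0.15·0.7000 / (0.15·0.7000 + 0.85·0.3000) ≈ 0.2917

0.2917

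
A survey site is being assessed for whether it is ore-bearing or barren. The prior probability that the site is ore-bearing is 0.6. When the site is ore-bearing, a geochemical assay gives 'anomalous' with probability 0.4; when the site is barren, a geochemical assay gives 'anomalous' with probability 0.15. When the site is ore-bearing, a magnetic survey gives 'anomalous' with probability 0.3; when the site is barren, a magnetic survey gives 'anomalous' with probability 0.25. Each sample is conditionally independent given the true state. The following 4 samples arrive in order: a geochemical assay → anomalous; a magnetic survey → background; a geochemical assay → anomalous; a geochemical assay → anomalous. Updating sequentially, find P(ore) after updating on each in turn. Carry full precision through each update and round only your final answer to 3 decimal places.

Apply Bayes' rule sequentially, carrying P(ore) forward.
After a geochemical assay='anomalous': P(ore) = 0.4·0.6000 / (0.4·0.6000 + 0.15·0.4000) ≈ 0.8000
After a magnetic survey='background': P(ore) = 0.7·0.8000 / (0.7·0.8000 + 0.75·0.2000) ≈ 0.7887
After a geochemical assay='anomalous': P(ore) = 0.4·0.7887 / (0.4·0.7887 + 0.15·0.2113) ≈ 0.9087
After a geochemical assay='anomalous': P(ore) = 0.4·0.9087 / (0.4·0.9087 + 0.15·0.0913) ≈ 0.9637

0.964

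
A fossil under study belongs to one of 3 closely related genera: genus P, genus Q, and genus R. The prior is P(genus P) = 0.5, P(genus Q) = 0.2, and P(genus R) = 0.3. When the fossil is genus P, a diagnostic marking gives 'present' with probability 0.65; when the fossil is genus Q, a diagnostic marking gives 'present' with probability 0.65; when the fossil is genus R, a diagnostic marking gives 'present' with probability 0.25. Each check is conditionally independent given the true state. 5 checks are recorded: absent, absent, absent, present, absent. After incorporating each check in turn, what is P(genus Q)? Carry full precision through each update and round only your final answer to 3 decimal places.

0.064

Each posterior becomes the prior for the next update.
After 'absent': normaliser = 0.35·0.5000 + 0.35·0.2000 + 0.75·0.3000; P(genus P) ≈ 0.3723, P(genus Q) ≈ 0.1489, P(genus R) ≈ 0.4787
After 'absent': normaliser = 0.35·0.3723 + 0.35·0.1489 + 0.75·0.4787; P(genus P) ≈ 0.2407, P(genus Q) ≈ 0.0963, P(genus R) ≈ 0.6631
After 'absent': normaliser = 0.35·0.2407 + 0.35·0.0963 + 0.75·0.6631; P(genus P) ≈ 0.1369, P(genus Q) ≈ 0.0548, P(genus R) ≈ 0.8083
After 'present': normaliser = 0.65·0.1369 + 0.65·0.0548 + 0.25·0.8083; P(genus P) ≈ 0.2724, P(genus Q) ≈ 0.1090, P(genus R) ≈ 0.6186
After 'absent': normaliser = 0.35·0.2724 + 0.35·0.1090 + 0.75·0.6186; P(genus P) ≈ 0.1596, P(genus Q) ≈ 0.0638, P(genus R) ≈ 0.7766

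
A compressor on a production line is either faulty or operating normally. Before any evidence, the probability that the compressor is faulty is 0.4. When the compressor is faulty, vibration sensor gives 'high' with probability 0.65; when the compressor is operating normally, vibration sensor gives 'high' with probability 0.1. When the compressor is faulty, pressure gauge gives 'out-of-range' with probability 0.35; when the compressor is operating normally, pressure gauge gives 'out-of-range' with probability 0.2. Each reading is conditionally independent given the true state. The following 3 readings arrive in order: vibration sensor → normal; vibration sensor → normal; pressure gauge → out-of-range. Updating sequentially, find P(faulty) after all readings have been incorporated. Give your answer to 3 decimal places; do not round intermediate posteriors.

Apply Bayes' rule sequentially, carrying P(faulty) forward.
After vibration sensor='normal': P(faulty) = 0.35·0.4000 / (0.35·0.4000 + 0.9·0.6000) ≈ 0.2059
After vibration sensor='normal': P(faulty) = 0.35·0.2059 / (0.35·0.2059 + 0.9·0.7941) ≈ 0.0916
After pressure gauge='out-of-range': P(faulty) = 0.35·0.0916 / (0.35·0.0916 + 0.2·0.9084) ≈ 0.1500

0.150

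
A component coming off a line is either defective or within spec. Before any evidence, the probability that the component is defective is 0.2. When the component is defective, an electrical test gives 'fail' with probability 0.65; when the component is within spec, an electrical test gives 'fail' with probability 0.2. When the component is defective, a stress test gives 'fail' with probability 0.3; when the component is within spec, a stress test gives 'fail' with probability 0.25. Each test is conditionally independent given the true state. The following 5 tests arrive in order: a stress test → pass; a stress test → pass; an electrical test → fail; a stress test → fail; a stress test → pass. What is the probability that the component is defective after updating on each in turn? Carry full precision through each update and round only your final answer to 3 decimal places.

After a stress test='pass': P(defective) = 0.7·0.2000 / (0.7·0.2000 + 0.75·0.8000) ≈ 0.1892
After a stress test='pass': P(defective) = 0.7·0.1892 / (0.7·0.1892 + 0.75·0.8108) ≈ 0.1788
After an electrical test='fail': P(defective) = 0.65·0.1788 / (0.65·0.1788 + 0.2·0.8212) ≈ 0.4144
After a stress test='fail': P(defective) = 0.3·0.4144 / (0.3·0.4144 + 0.25·0.5856) ≈ 0.4593
After a stress test='pass': P(defective) = 0.7·0.4593 / (0.7·0.4593 + 0.75·0.5407) ≈ 0.4422

0.442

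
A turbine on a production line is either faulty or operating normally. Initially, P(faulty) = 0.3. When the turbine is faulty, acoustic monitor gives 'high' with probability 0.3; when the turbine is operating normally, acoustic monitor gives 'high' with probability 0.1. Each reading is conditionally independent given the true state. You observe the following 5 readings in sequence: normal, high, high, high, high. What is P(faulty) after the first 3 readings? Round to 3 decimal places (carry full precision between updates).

After 'normal': P(faulty) = 0.7·0.3000 / (0.7·0.3000 + 0.9·0.7000) ≈ 0.2500
After 'high': P(faulty) = 0.3·0.2500 / (0.3·0.2500 + 0.1·0.7500) ≈ 0.5000
After 'high': P(faulty) = 0.3·0.5000 / (0.3·0.5000 + 0.1·0.5000) ≈ 0.7500

0.750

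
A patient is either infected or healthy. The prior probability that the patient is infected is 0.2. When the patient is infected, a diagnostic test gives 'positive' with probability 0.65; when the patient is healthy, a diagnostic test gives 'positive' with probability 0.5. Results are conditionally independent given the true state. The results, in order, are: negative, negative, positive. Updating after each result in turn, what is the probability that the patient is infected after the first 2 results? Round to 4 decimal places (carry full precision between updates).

After 'negative': P(infected) = 0.35·0.2000 / (0.35·0.2000 + 0.5·0.8000) ≈ 0.1489
After 'negative': P(infected) = 0.35·0.1489 / (0.35·0.1489 + 0.5·0.8511) ≈ 0.1091

0.1091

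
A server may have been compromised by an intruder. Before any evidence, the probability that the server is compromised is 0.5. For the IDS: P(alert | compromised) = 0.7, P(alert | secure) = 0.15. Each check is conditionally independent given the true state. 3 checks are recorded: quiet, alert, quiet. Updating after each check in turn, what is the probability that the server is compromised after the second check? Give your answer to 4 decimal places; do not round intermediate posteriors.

0.6222

Apply Bayes' rule sequentially, carrying P(compromised) forward.
After 'quiet': P(compromised) = 0.3·0.5000 / (0.3·0.5000 + 0.85·0.5000) ≈ 0.2609
After 'alert': P(compromised) = 0.7·0.2609 / (0.7·0.2609 + 0.15·0.7391) ≈ 0.6222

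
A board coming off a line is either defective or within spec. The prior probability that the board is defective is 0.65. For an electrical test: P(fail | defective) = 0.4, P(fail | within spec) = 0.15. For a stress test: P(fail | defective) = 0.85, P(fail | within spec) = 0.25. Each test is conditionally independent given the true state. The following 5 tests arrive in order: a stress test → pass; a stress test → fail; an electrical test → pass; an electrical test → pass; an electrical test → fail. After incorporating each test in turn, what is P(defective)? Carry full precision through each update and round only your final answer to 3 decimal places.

Apply Bayes' rule sequentially, carrying P(defective) forward.
After a stress test='pass': P(defective) = 0.15·0.6500 / (0.15·0.6500 + 0.75·0.3500) ≈ 0.2708
After a stress test='fail': P(defective) = 0.85·0.2708 / (0.85·0.2708 + 0.25·0.7292) ≈ 0.5581
After an electrical test='pass': P(defective) = 0.6·0.5581 / (0.6·0.5581 + 0.85·0.4419) ≈ 0.4713
After an electrical test='pass': P(defective) = 0.6·0.4713 / (0.6·0.4713 + 0.85·0.5287) ≈ 0.3862
After an electrical test='fail': P(defective) = 0.4·0.3862 / (0.4·0.3862 + 0.15·0.6138) ≈ 0.6266

0.627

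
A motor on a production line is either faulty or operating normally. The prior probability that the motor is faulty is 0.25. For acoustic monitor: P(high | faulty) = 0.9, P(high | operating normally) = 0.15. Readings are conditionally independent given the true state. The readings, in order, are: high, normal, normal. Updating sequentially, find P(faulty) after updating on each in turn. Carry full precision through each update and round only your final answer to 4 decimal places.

0.0269

After 'high': P(faulty) = 0.9·0.2500 / (0.9·0.2500 + 0.15·0.7500) ≈ 0.6667
After 'normal': P(faulty) = 0.1·0.6667 / (0.1·0.6667 + 0.85·0.3333) ≈ 0.1905
After 'normal': P(faulty) = 0.1·0.1905 / (0.1·0.1905 + 0.85·0.8095) ≈ 0.0269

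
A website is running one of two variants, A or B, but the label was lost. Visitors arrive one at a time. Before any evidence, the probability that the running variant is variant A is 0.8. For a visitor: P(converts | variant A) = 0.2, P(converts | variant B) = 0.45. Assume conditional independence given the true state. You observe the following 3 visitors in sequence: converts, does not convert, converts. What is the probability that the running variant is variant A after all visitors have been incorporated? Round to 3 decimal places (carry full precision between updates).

0.535

Apply Bayes' rule sequentially, carrying P(A) forward.
After 'converts': P(A) = 0.2·0.8000 / (0.2·0.8000 + 0.45·0.2000) ≈ 0.6400
After 'does not convert': P(A) = 0.8·0.6400 / (0.8·0.6400 + 0.55·0.3600) ≈ 0.7211
After 'converts': P(A) = 0.2·0.7211 / (0.2·0.7211 + 0.45·0.2789) ≈ 0.5347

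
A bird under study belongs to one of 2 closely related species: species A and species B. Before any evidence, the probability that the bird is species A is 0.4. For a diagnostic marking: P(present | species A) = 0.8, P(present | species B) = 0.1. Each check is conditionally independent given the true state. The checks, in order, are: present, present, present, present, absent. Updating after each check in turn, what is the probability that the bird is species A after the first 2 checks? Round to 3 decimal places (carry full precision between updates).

0.977

After 'present': P(species A) = 0.8·0.4000 / (0.8·0.4000 + 0.1·0.6000) ≈ 0.8421
After 'present': P(species A) = 0.8·0.8421 / (0.8·0.8421 + 0.1·0.1579) ≈ 0.9771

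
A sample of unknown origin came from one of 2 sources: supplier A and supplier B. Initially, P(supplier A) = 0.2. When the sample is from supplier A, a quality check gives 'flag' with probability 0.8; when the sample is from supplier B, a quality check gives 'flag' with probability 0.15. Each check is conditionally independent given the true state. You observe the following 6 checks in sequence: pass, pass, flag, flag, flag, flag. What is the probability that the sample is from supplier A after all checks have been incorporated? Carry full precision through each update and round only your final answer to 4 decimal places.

0.9180

Each posterior becomes the prior for the next update.
After 'pass': P(supplier A) = 0.2·0.2000 / (0.2·0.2000 + 0.85·0.8000) ≈ 0.0556
After 'pass': P(supplier A) = 0.2·0.0556 / (0.2·0.0556 + 0.85·0.9444) ≈ 0.0137
After 'flag': P(supplier A) = 0.8·0.0137 / (0.8·0.0137 + 0.15·0.9863) ≈ 0.0687
After 'flag': P(supplier A) = 0.8·0.0687 / (0.8·0.0687 + 0.15·0.9313) ≈ 0.2825
After 'flag': P(supplier A) = 0.8·0.2825 / (0.8·0.2825 + 0.15·0.7175) ≈ 0.6774
After 'flag': P(supplier A) = 0.8·0.6774 / (0.8·0.6774 + 0.15·0.3226) ≈ 0.9180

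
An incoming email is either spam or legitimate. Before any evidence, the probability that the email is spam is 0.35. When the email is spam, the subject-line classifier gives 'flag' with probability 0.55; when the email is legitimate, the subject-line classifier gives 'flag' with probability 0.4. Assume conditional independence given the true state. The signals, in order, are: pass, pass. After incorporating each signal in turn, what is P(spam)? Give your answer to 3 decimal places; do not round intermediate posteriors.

After 'pass': P(spam) = 0.45·0.3500 / (0.45·0.3500 + 0.6·0.6500) ≈ 0.2877
After 'pass': P(spam) = 0.45·0.2877 / (0.45·0.2877 + 0.6·0.7123) ≈ 0.2325

0.232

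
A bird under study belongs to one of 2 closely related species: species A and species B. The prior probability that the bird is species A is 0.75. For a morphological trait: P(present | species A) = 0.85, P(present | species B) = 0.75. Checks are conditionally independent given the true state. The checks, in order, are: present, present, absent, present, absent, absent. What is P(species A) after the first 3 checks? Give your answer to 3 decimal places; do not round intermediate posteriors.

After 'present': P(species A) = 0.85·0.7500 / (0.85·0.7500 + 0.75·0.2500) ≈ 0.7727
After 'present': P(species A) = 0.85·0.7727 / (0.85·0.7727 + 0.75·0.2273) ≈ 0.7940
After 'absent': P(species A) = 0.15·0.7940 / (0.15·0.7940 + 0.25·0.2060) ≈ 0.6981

0.698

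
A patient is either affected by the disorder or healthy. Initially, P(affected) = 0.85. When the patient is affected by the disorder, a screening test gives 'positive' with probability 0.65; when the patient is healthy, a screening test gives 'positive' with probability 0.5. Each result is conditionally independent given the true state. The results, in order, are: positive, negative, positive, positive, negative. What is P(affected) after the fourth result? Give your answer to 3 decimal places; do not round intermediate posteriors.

Apply Bayes' rule sequentially, carrying P(affected) forward.
After 'positive': P(affected) = 0.65·0.8500 / (0.65·0.8500 + 0.5·0.1500) ≈ 0.8805
After 'negative': P(affected) = 0.35·0.8805 / (0.35·0.8805 + 0.5·0.1195) ≈ 0.8376
After 'positive': P(affected) = 0.65·0.8376 / (0.65·0.8376 + 0.5·0.1624) ≈ 0.8702
After 'positive': P(affected) = 0.65·0.8702 / (0.65·0.8702 + 0.5·0.1298) ≈ 0.8971

0.897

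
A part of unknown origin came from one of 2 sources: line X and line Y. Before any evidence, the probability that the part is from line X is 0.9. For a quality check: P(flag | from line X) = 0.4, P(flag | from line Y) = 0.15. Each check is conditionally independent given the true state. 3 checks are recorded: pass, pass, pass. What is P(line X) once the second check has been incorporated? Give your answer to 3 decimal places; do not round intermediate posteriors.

Each posterior becomes the prior for the next update.
After 'pass': P(line X) = 0.6·0.9000 / (0.6·0.9000 + 0.85·0.1000) ≈ 0.8640
After 'pass': P(line X) = 0.6·0.8640 / (0.6·0.8640 + 0.85·0.1360) ≈ 0.8177

0.818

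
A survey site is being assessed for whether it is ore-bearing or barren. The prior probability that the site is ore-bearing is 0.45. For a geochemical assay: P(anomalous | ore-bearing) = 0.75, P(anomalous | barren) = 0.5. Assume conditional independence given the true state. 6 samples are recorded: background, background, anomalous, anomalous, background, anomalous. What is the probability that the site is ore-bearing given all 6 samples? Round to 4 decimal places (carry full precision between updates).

0.2566

Each posterior becomes the prior for the next update.
After 'background': P(ore) = 0.25·0.4500 / (0.25·0.4500 + 0.5·0.5500) ≈ 0.2903
After 'background': P(ore) = 0.25·0.2903 / (0.25·0.2903 + 0.5·0.7097) ≈ 0.1698
After 'anomalous': P(ore) = 0.75·0.1698 / (0.75·0.1698 + 0.5·0.8302) ≈ 0.2348
After 'anomalous': P(ore) = 0.75·0.2348 / (0.75·0.2348 + 0.5·0.7652) ≈ 0.3152
After 'background': P(ore) = 0.25·0.3152 / (0.25·0.3152 + 0.5·0.6848) ≈ 0.1871
After 'anomalous': P(ore) = 0.75·0.1871 / (0.75·0.1871 + 0.5·0.8129) ≈ 0.2566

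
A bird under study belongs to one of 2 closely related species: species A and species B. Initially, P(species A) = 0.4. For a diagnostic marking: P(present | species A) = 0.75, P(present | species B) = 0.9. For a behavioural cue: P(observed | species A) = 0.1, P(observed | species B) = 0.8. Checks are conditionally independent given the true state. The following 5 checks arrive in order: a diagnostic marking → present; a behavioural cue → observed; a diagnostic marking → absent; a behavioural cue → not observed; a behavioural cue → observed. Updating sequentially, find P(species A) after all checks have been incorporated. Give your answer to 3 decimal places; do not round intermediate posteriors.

0.089

Each posterior becomes the prior for the next update.
After a diagnostic marking='present': P(species A) = 0.75·0.4000 / (0.75·0.4000 + 0.9·0.6000) ≈ 0.3571
After a behavioural cue='observed': P(species A) = 0.1·0.3571 / (0.1·0.3571 + 0.8·0.6429) ≈ 0.0649
After a diagnostic marking='absent': P(species A) = 0.25·0.0649 / (0.25·0.0649 + 0.1·0.9351) ≈ 0.1479
After a behavioural cue='not observed': P(species A) = 0.9·0.1479 / (0.9·0.1479 + 0.2·0.8521) ≈ 0.4386
After a behavioural cue='observed': P(species A) = 0.1·0.4386 / (0.1·0.4386 + 0.8·0.5614) ≈ 0.0890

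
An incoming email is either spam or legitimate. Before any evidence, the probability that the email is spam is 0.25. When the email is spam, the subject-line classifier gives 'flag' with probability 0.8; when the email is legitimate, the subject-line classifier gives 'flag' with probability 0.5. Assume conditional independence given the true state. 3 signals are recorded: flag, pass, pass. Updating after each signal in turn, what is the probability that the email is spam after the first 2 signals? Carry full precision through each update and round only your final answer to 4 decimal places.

0.1758

Apply Bayes' rule sequentially, carrying P(spam) forward.
After 'flag': P(spam) = 0.8·0.2500 / (0.8·0.2500 + 0.5·0.7500) ≈ 0.3478
After 'pass': P(spam) = 0.2·0.3478 / (0.2·0.3478 + 0.5·0.6522) ≈ 0.1758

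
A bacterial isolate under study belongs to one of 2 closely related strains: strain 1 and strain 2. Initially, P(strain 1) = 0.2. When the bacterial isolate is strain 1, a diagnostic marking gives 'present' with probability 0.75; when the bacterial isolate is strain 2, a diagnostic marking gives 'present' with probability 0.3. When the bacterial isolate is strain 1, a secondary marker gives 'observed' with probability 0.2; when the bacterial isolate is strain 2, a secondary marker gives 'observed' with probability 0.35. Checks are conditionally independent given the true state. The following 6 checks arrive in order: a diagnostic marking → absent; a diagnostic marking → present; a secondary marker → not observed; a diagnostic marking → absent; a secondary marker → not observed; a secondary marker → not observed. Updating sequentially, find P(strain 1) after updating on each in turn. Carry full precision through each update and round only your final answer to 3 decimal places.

After a diagnostic marking='absent': P(strain 1) = 0.25·0.2000 / (0.25·0.2000 + 0.7·0.8000) ≈ 0.0820
After a diagnostic marking='present': P(strain 1) = 0.75·0.0820 / (0.75·0.0820 + 0.3·0.9180) ≈ 0.1825
After a secondary marker='not observed': P(strain 1) = 0.8·0.1825 / (0.8·0.1825 + 0.65·0.8175) ≈ 0.2155
After a diagnostic marking='absent': P(strain 1) = 0.25·0.2155 / (0.25·0.2155 + 0.7·0.7845) ≈ 0.0893
After a secondary marker='not observed': P(strain 1) = 0.8·0.0893 / (0.8·0.0893 + 0.65·0.9107) ≈ 0.1077
After a secondary marker='not observed': P(strain 1) = 0.8·0.1077 / (0.8·0.1077 + 0.65·0.8923) ≈ 0.1294

0.129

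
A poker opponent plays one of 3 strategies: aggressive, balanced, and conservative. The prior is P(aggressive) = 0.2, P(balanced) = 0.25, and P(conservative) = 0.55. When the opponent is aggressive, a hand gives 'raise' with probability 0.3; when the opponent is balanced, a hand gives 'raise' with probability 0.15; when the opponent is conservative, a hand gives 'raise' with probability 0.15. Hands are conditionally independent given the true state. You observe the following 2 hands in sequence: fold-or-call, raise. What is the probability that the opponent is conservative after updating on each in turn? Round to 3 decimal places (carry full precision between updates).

0.487

After 'fold-or-call': normaliser = 0.7·0.2000 + 0.85·0.2500 + 0.85·0.5500; P(aggressive) ≈ 0.1707, P(balanced) ≈ 0.2591, P(conservative) ≈ 0.5701
After 'raise': normaliser = 0.3·0.1707 + 0.15·0.2591 + 0.15·0.5701; P(aggressive) ≈ 0.2917, P(balanced) ≈ 0.2214, P(conservative) ≈ 0.4870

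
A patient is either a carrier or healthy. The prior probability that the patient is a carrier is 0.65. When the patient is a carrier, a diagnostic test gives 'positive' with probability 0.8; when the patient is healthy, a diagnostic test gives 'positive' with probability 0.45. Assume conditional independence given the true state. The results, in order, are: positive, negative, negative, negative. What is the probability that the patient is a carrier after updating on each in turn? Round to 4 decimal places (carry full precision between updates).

0.1370

Apply Bayes' rule sequentially, carrying P(carrier) forward.
After 'positive': P(carrier) = 0.8·0.6500 / (0.8·0.6500 + 0.45·0.3500) ≈ 0.7675
After 'negative': P(carrier) = 0.2·0.7675 / (0.2·0.7675 + 0.55·0.2325) ≈ 0.5456
After 'negative': P(carrier) = 0.2·0.5456 / (0.2·0.5456 + 0.55·0.4544) ≈ 0.3039
After 'negative': P(carrier) = 0.2·0.3039 / (0.2·0.3039 + 0.55·0.6961) ≈ 0.1370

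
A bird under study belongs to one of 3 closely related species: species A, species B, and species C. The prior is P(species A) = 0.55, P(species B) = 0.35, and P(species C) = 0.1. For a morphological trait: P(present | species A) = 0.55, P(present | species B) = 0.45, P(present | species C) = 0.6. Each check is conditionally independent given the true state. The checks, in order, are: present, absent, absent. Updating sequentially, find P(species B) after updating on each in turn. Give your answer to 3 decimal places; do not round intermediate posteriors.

0.402

After 'present': normaliser = 0.55·0.5500 + 0.45·0.3500 + 0.6·0.1000; P(species A) ≈ 0.5817, P(species B) ≈ 0.3029, P(species C) ≈ 0.1154
After 'absent': normaliser = 0.45·0.5817 + 0.55·0.3029 + 0.4·0.1154; P(species A) ≈ 0.5517, P(species B) ≈ 0.3511, P(species C) ≈ 0.0973
After 'absent': normaliser = 0.45·0.5517 + 0.55·0.3511 + 0.4·0.0973; P(species A) ≈ 0.5169, P(species B) ≈ 0.4021, P(species C) ≈ 0.0810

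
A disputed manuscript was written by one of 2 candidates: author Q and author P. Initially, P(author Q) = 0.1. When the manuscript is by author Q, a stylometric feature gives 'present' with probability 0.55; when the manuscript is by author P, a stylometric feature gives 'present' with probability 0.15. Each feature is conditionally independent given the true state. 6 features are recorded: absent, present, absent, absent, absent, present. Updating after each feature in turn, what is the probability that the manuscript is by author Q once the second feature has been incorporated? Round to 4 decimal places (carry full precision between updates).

After 'absent': P(author Q) = 0.45·0.1000 / (0.45·0.1000 + 0.85·0.9000) ≈ 0.0556
After 'present': P(author Q) = 0.55·0.0556 / (0.55·0.0556 + 0.15·0.9444) ≈ 0.1774

0.1774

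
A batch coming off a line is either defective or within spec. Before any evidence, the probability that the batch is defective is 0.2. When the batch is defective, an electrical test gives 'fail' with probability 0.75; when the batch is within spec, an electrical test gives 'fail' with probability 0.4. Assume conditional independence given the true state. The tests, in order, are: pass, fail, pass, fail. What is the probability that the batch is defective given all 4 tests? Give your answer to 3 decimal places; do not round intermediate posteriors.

0.132

After 'pass': P(defective) = 0.25·0.2000 / (0.25·0.2000 + 0.6·0.8000) ≈ 0.0943
After 'fail': P(defective) = 0.75·0.0943 / (0.75·0.0943 + 0.4·0.9057) ≈ 0.1634
After 'pass': P(defective) = 0.25·0.1634 / (0.25·0.1634 + 0.6·0.8366) ≈ 0.0753
After 'fail': P(defective) = 0.75·0.0753 / (0.75·0.0753 + 0.4·0.9247) ≈ 0.1324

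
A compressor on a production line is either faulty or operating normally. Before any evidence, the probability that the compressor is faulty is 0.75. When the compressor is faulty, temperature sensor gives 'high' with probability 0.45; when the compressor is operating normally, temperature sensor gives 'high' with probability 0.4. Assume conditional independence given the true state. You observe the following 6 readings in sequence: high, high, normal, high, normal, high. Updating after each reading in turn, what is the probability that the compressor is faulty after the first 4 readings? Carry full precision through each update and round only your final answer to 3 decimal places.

After 'high': P(faulty) = 0.45·0.7500 / (0.45·0.7500 + 0.4·0.2500) ≈ 0.7714
After 'high': P(faulty) = 0.45·0.7714 / (0.45·0.7714 + 0.4·0.2286) ≈ 0.7915
After 'normal': P(faulty) = 0.55·0.7915 / (0.55·0.7915 + 0.6·0.2085) ≈ 0.7768
After 'high': P(faulty) = 0.45·0.7768 / (0.45·0.7768 + 0.4·0.2232) ≈ 0.7966

0.797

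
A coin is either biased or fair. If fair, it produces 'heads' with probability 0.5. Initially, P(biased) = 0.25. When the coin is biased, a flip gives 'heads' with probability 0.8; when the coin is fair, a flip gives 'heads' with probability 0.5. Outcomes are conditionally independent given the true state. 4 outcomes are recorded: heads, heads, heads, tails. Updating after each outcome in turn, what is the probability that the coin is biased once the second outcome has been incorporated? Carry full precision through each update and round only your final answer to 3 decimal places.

Each posterior becomes the prior for the next update.
After 'heads': P(biased) = 0.8·0.2500 / (0.8·0.2500 + 0.5·0.7500) ≈ 0.3478
After 'heads': P(biased) = 0.8·0.3478 / (0.8·0.3478 + 0.5·0.6522) ≈ 0.4604

0.460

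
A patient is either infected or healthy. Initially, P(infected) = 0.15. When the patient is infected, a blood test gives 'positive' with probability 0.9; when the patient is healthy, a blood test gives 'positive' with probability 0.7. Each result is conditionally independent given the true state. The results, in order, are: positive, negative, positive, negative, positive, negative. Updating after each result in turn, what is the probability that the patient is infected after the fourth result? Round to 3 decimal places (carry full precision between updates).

0.031

After 'positive': P(infected) = 0.9·0.1500 / (0.9·0.1500 + 0.7·0.8500) ≈ 0.1849
After 'negative': P(infected) = 0.1·0.1849 / (0.1·0.1849 + 0.3·0.8151) ≈ 0.0703
After 'positive': P(infected) = 0.9·0.0703 / (0.9·0.0703 + 0.7·0.9297) ≈ 0.0886
After 'negative': P(infected) = 0.1·0.0886 / (0.1·0.0886 + 0.3·0.9114) ≈ 0.0314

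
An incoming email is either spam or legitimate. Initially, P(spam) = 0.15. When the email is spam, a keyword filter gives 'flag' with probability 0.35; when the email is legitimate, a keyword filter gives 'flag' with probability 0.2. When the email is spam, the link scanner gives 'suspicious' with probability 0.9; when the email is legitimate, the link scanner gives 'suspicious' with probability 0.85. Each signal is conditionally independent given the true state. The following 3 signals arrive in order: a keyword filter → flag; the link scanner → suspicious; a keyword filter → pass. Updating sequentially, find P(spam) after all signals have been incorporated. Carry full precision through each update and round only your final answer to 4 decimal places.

After a keyword filter='flag': P(spam) = 0.35·0.1500 / (0.35·0.1500 + 0.2·0.8500) ≈ 0.2360
After the link scanner='suspicious': P(spam) = 0.9·0.2360 / (0.9·0.2360 + 0.85·0.7640) ≈ 0.2464
After a keyword filter='pass': P(spam) = 0.65·0.2464 / (0.65·0.2464 + 0.8·0.7536) ≈ 0.2099

0.2099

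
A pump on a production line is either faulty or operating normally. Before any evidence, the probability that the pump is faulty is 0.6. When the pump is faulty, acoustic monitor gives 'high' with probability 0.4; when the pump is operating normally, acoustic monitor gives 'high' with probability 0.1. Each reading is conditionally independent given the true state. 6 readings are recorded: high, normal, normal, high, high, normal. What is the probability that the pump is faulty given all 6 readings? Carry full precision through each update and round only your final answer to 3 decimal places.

After 'high': P(faulty) = 0.4·0.6000 / (0.4·0.6000 + 0.1·0.4000) ≈ 0.8571
After 'normal': P(faulty) = 0.6·0.8571 / (0.6·0.8571 + 0.9·0.1429) ≈ 0.8000
After 'normal': P(faulty) = 0.6·0.8000 / (0.6·0.8000 + 0.9·0.2000) ≈ 0.7273
After 'high': P(faulty) = 0.4·0.7273 / (0.4·0.7273 + 0.1·0.2727) ≈ 0.9143
After 'high': P(faulty) = 0.4·0.9143 / (0.4·0.9143 + 0.1·0.0857) ≈ 0.9771
After 'normal': P(faulty) = 0.6·0.9771 / (0.6·0.9771 + 0.9·0.0229) ≈ 0.9660

0.966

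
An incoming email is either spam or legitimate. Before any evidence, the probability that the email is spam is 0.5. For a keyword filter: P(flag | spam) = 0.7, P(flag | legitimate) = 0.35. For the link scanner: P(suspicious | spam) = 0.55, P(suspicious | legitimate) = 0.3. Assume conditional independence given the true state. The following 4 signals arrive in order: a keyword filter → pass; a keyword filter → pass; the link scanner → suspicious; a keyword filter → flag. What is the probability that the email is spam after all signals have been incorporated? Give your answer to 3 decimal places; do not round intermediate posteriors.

After a keyword filter='pass': P(spam) = 0.3·0.5000 / (0.3·0.5000 + 0.65·0.5000) ≈ 0.3158
After a keyword filter='pass': P(spam) = 0.3·0.3158 / (0.3·0.3158 + 0.65·0.6842) ≈ 0.1756
After the link scanner='suspicious': P(spam) = 0.55·0.1756 / (0.55·0.1756 + 0.3·0.8244) ≈ 0.2809
After a keyword filter='flag': P(spam) = 0.7·0.2809 / (0.7·0.2809 + 0.35·0.7191) ≈ 0.4385

0.439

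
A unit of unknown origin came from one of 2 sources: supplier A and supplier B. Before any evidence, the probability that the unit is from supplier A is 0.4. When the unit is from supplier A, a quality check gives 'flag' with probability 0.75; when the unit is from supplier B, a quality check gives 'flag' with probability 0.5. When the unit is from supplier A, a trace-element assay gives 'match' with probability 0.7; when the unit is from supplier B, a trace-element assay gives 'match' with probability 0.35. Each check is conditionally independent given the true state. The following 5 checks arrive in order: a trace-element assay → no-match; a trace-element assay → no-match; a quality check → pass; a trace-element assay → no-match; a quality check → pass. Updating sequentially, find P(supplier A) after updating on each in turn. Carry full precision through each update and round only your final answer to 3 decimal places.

0.016

After a trace-element assay='no-match': P(supplier A) = 0.3·0.4000 / (0.3·0.4000 + 0.65·0.6000) ≈ 0.2353
After a trace-element assay='no-match': P(supplier A) = 0.3·0.2353 / (0.3·0.2353 + 0.65·0.7647) ≈ 0.1244
After a quality check='pass': P(supplier A) = 0.25·0.1244 / (0.25·0.1244 + 0.5·0.8756) ≈ 0.0663
After a trace-element assay='no-match': P(supplier A) = 0.3·0.0663 / (0.3·0.0663 + 0.65·0.9337) ≈ 0.0317
After a quality check='pass': P(supplier A) = 0.25·0.0317 / (0.25·0.0317 + 0.5·0.9683) ≈ 0.0161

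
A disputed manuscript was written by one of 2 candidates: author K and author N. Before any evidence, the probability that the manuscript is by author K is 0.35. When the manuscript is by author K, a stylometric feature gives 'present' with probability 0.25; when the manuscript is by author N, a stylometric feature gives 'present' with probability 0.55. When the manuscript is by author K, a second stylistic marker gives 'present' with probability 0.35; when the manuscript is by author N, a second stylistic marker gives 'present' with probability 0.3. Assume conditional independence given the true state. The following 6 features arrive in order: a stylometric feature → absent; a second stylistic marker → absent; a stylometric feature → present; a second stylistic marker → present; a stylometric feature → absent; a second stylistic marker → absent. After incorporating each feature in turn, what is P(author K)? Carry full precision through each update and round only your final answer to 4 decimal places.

After a stylometric feature='absent': P(author K) = 0.75·0.3500 / (0.75·0.3500 + 0.45·0.6500) ≈ 0.4730
After a second stylistic marker='absent': P(author K) = 0.65·0.4730 / (0.65·0.4730 + 0.7·0.5270) ≈ 0.4545
After a stylometric feature='present': P(author K) = 0.25·0.4545 / (0.25·0.4545 + 0.55·0.5455) ≈ 0.2747
After a second stylistic marker='present': P(author K) = 0.35·0.2747 / (0.35·0.2747 + 0.3·0.7253) ≈ 0.3065
After a stylometric feature='absent': P(author K) = 0.75·0.3065 / (0.75·0.3065 + 0.45·0.6935) ≈ 0.4241
After a second stylistic marker='absent': P(author K) = 0.65·0.4241 / (0.65·0.4241 + 0.7·0.5759) ≈ 0.4061

0.4061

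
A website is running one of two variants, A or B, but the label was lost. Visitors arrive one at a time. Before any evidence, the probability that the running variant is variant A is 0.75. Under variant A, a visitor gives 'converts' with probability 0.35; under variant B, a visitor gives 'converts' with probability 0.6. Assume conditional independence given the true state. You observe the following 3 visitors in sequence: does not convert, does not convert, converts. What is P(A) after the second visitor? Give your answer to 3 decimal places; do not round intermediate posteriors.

0.888

After 'does not convert': P(A) = 0.65·0.7500 / (0.65·0.7500 + 0.4·0.2500) ≈ 0.8298
After 'does not convert': P(A) = 0.65·0.8298 / (0.65·0.8298 + 0.4·0.1702) ≈ 0.8879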